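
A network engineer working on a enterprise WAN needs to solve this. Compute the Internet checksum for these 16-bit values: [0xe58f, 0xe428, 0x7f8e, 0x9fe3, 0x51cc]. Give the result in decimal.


Given words: [0xe58f, 0xe428, 0x7f8e, 0x9fe3, 0x51cc]
Step 1: Sum all words
Raw sum = 58767 + 58408 + 32654 + 40931 + 20940 = 211700
Step 2: Fold carry: (15092 + 3) = 15095
One's complement = ~15095 & 0xFFFF = 50440

50440


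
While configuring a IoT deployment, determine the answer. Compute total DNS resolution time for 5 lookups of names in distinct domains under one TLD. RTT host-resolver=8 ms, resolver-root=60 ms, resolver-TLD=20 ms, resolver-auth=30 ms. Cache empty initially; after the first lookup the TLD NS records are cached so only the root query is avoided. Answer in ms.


Lookup 1 (cold cache): local + root + TLD + auth = 8 + 60 + 20 + 30 = 118 ms
Lookups 2..5 (TLD NS cached -> skip root; new domain -> still ask TLD and auth): local + TLD + auth = 8 + 20 + 30 = 58 ms each
Remaining 4 lookups: 4 * 58 = 232 ms
Total = 118 + 232 = 350 ms

350


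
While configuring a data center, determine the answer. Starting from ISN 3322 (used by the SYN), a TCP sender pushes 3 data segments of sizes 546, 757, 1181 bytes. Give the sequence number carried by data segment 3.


The SYN occupies sequence number ISN = 3322, so the first data byte is ISN + 1 = 3323.
SEQ of data segment i = (ISN + 1) + sum of payload sizes of segments 1..i-1.
Segment 1: SEQ = 3323, payload = 546 bytes
Segment 2: SEQ = 3869, payload = 757 bytes
Segment 3: SEQ = 4626, payload = 1181 bytes
SEQ of segment 3 = 3323 + 546 + 757 = 4626

4626


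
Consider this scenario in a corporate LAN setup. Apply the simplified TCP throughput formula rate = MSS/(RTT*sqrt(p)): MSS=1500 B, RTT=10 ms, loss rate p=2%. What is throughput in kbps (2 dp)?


Given: MSS = 1500 bytes, RTT = 10 ms, loss = 2%
RTT in seconds = 10 / 1000 = 0.01
Loss rate = 2% = 0.02
sqrt(loss) = sqrt(0.02) = 0.141421356237
Throughput (bytes/s) = 1500 / (0.01 * 0.141421356237) = 1060660.1718
Throughput (kbps) = 1060660.1718 * 8 / 1000 = 8485.281374 -> 8485.28 kbps (2 dp)

8485.28


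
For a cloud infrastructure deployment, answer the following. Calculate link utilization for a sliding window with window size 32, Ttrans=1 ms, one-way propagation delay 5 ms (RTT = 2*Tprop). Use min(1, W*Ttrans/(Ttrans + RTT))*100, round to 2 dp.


Given: W = 32, Ttrans = 1 ms, RTT = 10 ms (= 2 * Tprop, Tprop = 5 ms)
Cycle time = Ttrans + RTT = 1 + 10 = 11 ms (first packet sent until its ACK returns)
W * Ttrans = 32 * 1 = 32 ms of sending per cycle
W * Ttrans / (Ttrans + RTT) = 32 / 11 = 2.909091
U = min(1, 2.909091) = 1.000000
U% = 100.00%

100.00


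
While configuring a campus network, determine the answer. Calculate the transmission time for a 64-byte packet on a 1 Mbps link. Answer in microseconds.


Given: packet = 64 bytes, bandwidth = 1 Mbps
Packet in bits = 64 * 8 = 512 bits
Bandwidth = 1 * 10^6 = 1000000 bps
Time = 512 / 1000000 seconds
Time in us = 512 * 10^6 / 1000000 = 512

512


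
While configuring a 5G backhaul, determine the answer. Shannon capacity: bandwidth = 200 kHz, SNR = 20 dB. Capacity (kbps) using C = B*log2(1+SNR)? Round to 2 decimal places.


Given: B = 200 kHz, SNR = 20 dB
SNR linear = 10^(20/10) = 100
1 + SNR = 101
log2(101) = 6.6582114828
C = 200 * 1000 * 6.6582114828 = 1331642.2966 bps
C = 1331.642297 kbps -> 1331.64 kbps (2 dp)

1331.64


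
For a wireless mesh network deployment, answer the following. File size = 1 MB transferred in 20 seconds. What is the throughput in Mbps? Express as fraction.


Given: file = 1 MB, time = 20 s
File in Mb = 1 * 8 = 8 Mb
Throughput = 8 / 20 Mbps
Throughput = 2/5 Mbps

2/5


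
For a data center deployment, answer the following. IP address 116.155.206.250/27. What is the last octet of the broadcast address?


Given: IP = 116.155.206.250, prefix = /27
Host bits = 32 - 27 = 5
Network last octet = 250 AND mask = 224
Host part size = 2^5 - 1 = 31
Broadcast last octet = 224 OR 31 = 255

255


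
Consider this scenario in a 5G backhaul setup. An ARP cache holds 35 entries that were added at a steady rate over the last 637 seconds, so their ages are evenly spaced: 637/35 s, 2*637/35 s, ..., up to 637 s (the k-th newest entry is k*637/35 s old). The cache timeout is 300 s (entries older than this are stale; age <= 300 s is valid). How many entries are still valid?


Ages are k * 637/35 s for k = 1..35 (spacing = 18.2000 s).
Entry k is valid iff k * 637/35 <= 300 iff k <= 35 * 300 / 637 = 16.4835
n_valid = floor(16.4835) = 16
(n_stale = 35 - 16 = 19)

16


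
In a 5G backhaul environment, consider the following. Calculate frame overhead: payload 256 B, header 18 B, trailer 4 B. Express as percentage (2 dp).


Given: payload = 256 B, header = 18 B, trailer = 4 B
Overhead bytes = header + trailer = 18 + 4 = 22
Total frame = payload + overhead = 256 + 22 = 278
Overhead % = 22 / 278 * 100 = 7.9137% -> 7.91% (2 dp)

7.91


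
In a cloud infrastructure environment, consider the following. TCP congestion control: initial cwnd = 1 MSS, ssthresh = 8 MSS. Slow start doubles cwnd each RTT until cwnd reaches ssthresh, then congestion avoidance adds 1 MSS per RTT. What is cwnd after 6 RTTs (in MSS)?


RTT 0: cwnd = 1 MSS (initial)
RTT 1: cwnd = 2 MSS (slow start, doubled)
RTT 2: cwnd = 4 MSS (slow start, doubled)
RTT 3: cwnd = 8 MSS (slow start, doubled)
RTT 4: cwnd = 9 MSS (congestion avoidance, +1)
RTT 5: cwnd = 10 MSS (congestion avoidance, +1)
RTT 6: cwnd = 11 MSS (congestion avoidance, +1)

11


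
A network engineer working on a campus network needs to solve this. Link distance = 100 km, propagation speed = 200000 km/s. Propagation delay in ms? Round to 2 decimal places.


Given: distance = 100 km, speed = 200000 km/s
Delay = distance / speed = 100 / 200000 seconds
Delay in ms = 100 * 1000 / 200000
Delay = 0.5000 ms
Rounded to 2 dp = 0.50 ms

0.50


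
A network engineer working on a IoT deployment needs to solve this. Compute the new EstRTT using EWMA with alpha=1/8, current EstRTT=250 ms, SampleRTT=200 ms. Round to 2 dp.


Given: EstRTT = 250 ms, SampleRTT = 200 ms, alpha = 1/8
New EstRTT = (1 - alpha) * EstRTT + alpha * SampleRTT
(7/8) * 250 = 218.75
(1/8) * 200 = 25
New EstRTT = 218.75 + 25 = 243.75 ms -> 243.75 ms (2 dp)

243.75


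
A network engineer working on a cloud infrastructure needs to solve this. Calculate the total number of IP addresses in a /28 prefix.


Given: CIDR prefix /28
Host bits = 32 - 28 = 4
Total addresses = 2^4 = 16

16


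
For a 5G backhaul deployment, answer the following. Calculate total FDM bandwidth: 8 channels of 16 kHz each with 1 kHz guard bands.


Given: 8 channels, 16 kHz each, guard = 1 kHz
Channel bandwidth = 8 * 16 = 128 kHz
Guard bands = 7 gaps * 1 kHz = 7 kHz
Total = 128 + 7 = 135 kHz

135


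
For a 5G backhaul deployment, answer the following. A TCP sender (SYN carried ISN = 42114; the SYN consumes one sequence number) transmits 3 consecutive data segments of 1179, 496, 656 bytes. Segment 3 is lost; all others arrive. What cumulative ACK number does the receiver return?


SYN uses sequence number 42114; first data byte = ISN + 1 = 42115.
Segment 1: SEQ = 42115, len = 1179 B, covers [42115, 43293]
Segment 2: SEQ = 43294, len = 496 B, covers [43294, 43789]
Segment 3: SEQ = 43790, len = 656 B, covers [43790, 44445] [LOST]
In-order data received: bytes [42115, 43789] (segments 1..2).
Segment 3 missing -> gap begins at byte 43790.
Cumulative ACK = next expected in-order byte = 42115 + 1179 + 496 = 43790

43790


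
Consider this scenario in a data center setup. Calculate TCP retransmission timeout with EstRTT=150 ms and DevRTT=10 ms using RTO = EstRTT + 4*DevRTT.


Given: EstRTT = 150 ms, DevRTT = 10 ms
Timeout = EstRTT + 4 * DevRTT
4 * DevRTT = 4 * 10 = 40
Timeout = 150 + 40 = 190 ms

190


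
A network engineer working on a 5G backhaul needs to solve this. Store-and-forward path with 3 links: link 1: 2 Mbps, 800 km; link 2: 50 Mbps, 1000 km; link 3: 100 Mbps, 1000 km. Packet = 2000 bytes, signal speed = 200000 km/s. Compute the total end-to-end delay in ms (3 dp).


Packet = 2000 bytes = 16000 bits. Store-and-forward: sum (t_trans + t_prop) per link.
Link 1: t_trans = 16000/(2*10^6) s = 8.0000 ms; t_prop = 800/200000 s = 4.0000 ms; subtotal = 12.0000 ms
Link 2: t_trans = 16000/(50*10^6) s = 0.3200 ms; t_prop = 1000/200000 s = 5.0000 ms; subtotal = 5.3200 ms
Link 3: t_trans = 16000/(100*10^6) s = 0.1600 ms; t_prop = 1000/200000 s = 5.0000 ms; subtotal = 5.1600 ms
End-to-end = 12.0000 + 5.3200 + 5.1600 = 22.4800 ms -> 22.480 ms (3 dp)

22.480


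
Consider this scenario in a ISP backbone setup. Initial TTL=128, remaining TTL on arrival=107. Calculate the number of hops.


Given: initial TTL = 128, received TTL = 107
Hops = initial TTL - received TTL
Hops = 128 - 107 = 21

21


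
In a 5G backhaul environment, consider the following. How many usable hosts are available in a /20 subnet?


Given: subnet mask /20
Host bits = 32 - 20 = 12
Total addresses = 2^12 = 4096
Usable hosts = 4096 - 2 (network + broadcast) = 4094

4094


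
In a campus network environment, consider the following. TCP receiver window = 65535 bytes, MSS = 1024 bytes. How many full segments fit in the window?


Given: RWND = 65535 bytes, MSS = 1024 bytes
Full segments = floor(RWND / MSS)
Full segments = floor(65535 / 1024)
Full segments = floor(63.999) = 63

63


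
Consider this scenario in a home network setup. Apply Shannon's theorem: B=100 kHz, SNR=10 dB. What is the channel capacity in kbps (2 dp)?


Given: B = 100 kHz, SNR = 10 dB
SNR linear = 10^(10/10) = 10
1 + SNR = 11
log2(11) = 3.4594316186
C = 100 * 1000 * 3.4594316186 = 345943.1619 bps
C = 345.943162 kbps -> 345.94 kbps (2 dp)

345.94


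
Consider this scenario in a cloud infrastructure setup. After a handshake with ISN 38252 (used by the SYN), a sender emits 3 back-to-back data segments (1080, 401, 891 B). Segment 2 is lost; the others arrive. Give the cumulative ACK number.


SYN uses sequence number 38252; first data byte = ISN + 1 = 38253.
Segment 1: SEQ = 38253, len = 1080 B, covers [38253, 39332]
Segment 2: SEQ = 39333, len = 401 B, covers [39333, 39733] [LOST]
Segment 3: SEQ = 39734, len = 891 B, covers [39734, 40624]
In-order data received: bytes [38253, 39332] (segments 1..1).
Segment 2 missing -> gap begins at byte 39333; later segments buffered out of order.
Cumulative ACK = next expected in-order byte = 38253 + 1080 = 39333

39333


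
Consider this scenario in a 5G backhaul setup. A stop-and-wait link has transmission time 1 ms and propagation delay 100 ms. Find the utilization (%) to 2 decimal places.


Given: Ttrans = 1 ms, Tprop = 100 ms
RTT = 2 * Tprop = 2 * 100 = 200 ms
U = Ttrans / (Ttrans + RTT)
U = 1 / (1 + 200)
U = 1 / 201 = 0.004975
U% = 0.50%

0.50


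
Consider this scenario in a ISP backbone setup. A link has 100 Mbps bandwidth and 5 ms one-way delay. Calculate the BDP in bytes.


Given: bandwidth = 100 Mbps, delay = 5 ms
BDP in bits = 100 * 10^6 * 5 / 1000
BDP in bits = 500000
BDP in bytes = 500000 / 8 = 62500

62500


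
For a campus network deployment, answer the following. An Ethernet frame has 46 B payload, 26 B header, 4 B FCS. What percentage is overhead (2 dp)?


Given: payload = 46 B, header = 26 B, trailer = 4 B
Overhead bytes = header + trailer = 26 + 4 = 30
Total frame = payload + overhead = 46 + 30 = 76
Overhead % = 30 / 76 * 100 = 39.4737% -> 39.47% (2 dp)

39.47


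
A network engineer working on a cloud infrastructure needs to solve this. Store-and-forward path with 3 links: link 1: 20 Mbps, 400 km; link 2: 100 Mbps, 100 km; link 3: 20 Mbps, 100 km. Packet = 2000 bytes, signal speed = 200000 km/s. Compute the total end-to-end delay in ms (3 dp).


Packet = 2000 bytes = 16000 bits. Store-and-forward: sum (t_trans + t_prop) per link.
Link 1: t_trans = 16000/(20*10^6) s = 0.8000 ms; t_prop = 400/200000 s = 2.0000 ms; subtotal = 2.8000 ms
Link 2: t_trans = 16000/(100*10^6) s = 0.1600 ms; t_prop = 100/200000 s = 0.5000 ms; subtotal = 0.6600 ms
Link 3: t_trans = 16000/(20*10^6) s = 0.8000 ms; t_prop = 100/200000 s = 0.5000 ms; subtotal = 1.3000 ms
End-to-end = 2.8000 + 0.6600 + 1.3000 = 4.7600 ms -> 4.760 ms (3 dp)

4.760


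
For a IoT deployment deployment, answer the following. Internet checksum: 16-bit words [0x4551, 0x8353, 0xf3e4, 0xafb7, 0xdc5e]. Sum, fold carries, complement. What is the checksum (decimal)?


Given words: [0x4551, 0x8353, 0xf3e4, 0xafb7, 0xdc5e]
Step 1: Sum all words
Raw sum = 17745 + 33619 + 62436 + 44983 + 56414 = 215197
Step 2: Fold carry: (18589 + 3) = 18592
One's complement = ~18592 & 0xFFFF = 46943

46943


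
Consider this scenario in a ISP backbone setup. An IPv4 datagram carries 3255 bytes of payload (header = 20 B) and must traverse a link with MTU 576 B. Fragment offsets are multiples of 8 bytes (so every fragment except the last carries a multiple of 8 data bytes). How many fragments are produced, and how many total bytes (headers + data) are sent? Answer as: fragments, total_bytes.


Max data per non-final fragment = floor((MTU - header)/8)*8 = floor((576 - 20)/8)*8 = floor(556/8)*8 = 552 B
Final fragment needs no 8-byte alignment: it can carry up to MTU - header = 556 B
Non-final fragments needed = ceil((payload - 556) / 552) = ceil(2699/552) = ceil(4.8895) = 5
Number of fragments = 5 + 1 = 6
Fragment sizes (data): 5 * 552 B + 495 B (last, 495 <= 556 OK)
Total bytes sent = payload + n_frags * header = 3255 + 6*20 = 3255 + 120 = 3375 B

6, 3375


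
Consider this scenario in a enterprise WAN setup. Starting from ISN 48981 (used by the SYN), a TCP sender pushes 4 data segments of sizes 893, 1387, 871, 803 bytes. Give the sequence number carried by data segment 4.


The SYN occupies sequence number ISN = 48981, so the first data byte is ISN + 1 = 48982.
SEQ of data segment i = (ISN + 1) + sum of payload sizes of segments 1..i-1.
Segment 1: SEQ = 48982, payload = 893 bytes
Segment 2: SEQ = 49875, payload = 1387 bytes
Segment 3: SEQ = 51262, payload = 871 bytes
Segment 4: SEQ = 52133, payload = 803 bytes
SEQ of segment 4 = 48982 + 893 + 1387 + 871 = 52133

52133


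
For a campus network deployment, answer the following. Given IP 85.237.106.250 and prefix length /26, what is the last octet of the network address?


Given: IP = 85.237.106.250, prefix = /26
Subnet mask = 255.255.255.192
Last octet of IP: 250
Last octet of mask: 192
Network last octet = 250 AND 192 = 192

192


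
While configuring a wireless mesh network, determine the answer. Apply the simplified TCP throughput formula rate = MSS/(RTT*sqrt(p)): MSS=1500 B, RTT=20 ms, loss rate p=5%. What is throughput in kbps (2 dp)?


Given: MSS = 1500 bytes, RTT = 20 ms, loss = 5%
RTT in seconds = 20 / 1000 = 0.02
Loss rate = 5% = 0.05
sqrt(loss) = sqrt(0.05) = 0.223606797750
Throughput (bytes/s) = 1500 / (0.02 * 0.223606797750) = 335410.1966
Throughput (kbps) = 335410.1966 * 8 / 1000 = 2683.281573 -> 2683.28 kbps (2 dp)

2683.28


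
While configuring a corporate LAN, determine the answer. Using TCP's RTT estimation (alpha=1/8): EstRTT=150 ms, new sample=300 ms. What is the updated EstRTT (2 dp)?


Given: EstRTT = 150 ms, SampleRTT = 300 ms, alpha = 1/8
New EstRTT = (1 - alpha) * EstRTT + alpha * SampleRTT
(7/8) * 150 = 131.25
(1/8) * 300 = 37.5
New EstRTT = 131.25 + 37.5 = 168.75 ms -> 168.75 ms (2 dp)

168.75


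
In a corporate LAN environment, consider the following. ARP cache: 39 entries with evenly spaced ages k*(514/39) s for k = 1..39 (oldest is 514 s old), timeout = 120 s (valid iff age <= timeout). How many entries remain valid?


Ages are k * 514/39 s for k = 1..39 (spacing = 13.1795 s).
Entry k is valid iff k * 514/39 <= 120 iff k <= 39 * 120 / 514 = 9.1051
n_valid = floor(9.1051) = 9
(n_stale = 39 - 9 = 30)

9


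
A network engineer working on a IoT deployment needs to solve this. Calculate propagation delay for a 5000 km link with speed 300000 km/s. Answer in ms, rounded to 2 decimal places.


Given: distance = 5000 km, speed = 300000 km/s
Delay = distance / speed = 5000 / 300000 seconds
Delay in ms = 5000 * 1000 / 300000
Delay = 16.6667 ms
Rounded to 2 dp = 16.67 ms

16.67


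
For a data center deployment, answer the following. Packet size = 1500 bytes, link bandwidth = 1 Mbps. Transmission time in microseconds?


Given: packet = 1500 bytes, bandwidth = 1 Mbps
Packet in bits = 1500 * 8 = 12000 bits
Bandwidth = 1 * 10^6 = 1000000 bps
Time = 12000 / 1000000 seconds
Time in us = 12000 * 10^6 / 1000000 = 12000

12000


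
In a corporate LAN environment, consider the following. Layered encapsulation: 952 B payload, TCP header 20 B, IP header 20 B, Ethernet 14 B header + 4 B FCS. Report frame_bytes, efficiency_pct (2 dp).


TCP segment = 952 + 20 = 972 B
IP packet = 972 + 20 = 992 B
Ethernet frame = 992 + 14 + 4 = 1010 B
Efficiency = app / frame = 952 / 1010 = 0.942574 = 94.2574% -> 94.26% (2 dp)

1010, 94.26


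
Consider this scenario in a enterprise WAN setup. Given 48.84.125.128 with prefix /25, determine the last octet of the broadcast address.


Given: IP = 48.84.125.128, prefix = /25
Host bits = 32 - 25 = 7
Network last octet = 128 AND mask = 128
Host part size = 2^7 - 1 = 127
Broadcast last octet = 128 OR 127 = 255

255


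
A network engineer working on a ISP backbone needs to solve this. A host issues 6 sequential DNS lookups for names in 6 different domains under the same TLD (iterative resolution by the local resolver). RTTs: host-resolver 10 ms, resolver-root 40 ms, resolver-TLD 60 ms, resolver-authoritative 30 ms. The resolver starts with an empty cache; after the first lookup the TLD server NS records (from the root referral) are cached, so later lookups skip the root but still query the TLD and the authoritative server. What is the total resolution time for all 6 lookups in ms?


Lookup 1 (cold cache): local + root + TLD + auth = 10 + 40 + 60 + 30 = 140 ms
Lookups 2..6 (TLD NS cached -> skip root; new domain -> still ask TLD and auth): local + TLD + auth = 10 + 60 + 30 = 100 ms each
Remaining 5 lookups: 5 * 100 = 500 ms
Total = 140 + 500 = 640 ms

640


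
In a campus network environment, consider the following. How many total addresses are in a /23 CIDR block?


Given: CIDR prefix /23
Host bits = 32 - 23 = 9
Total addresses = 2^9 = 512

512


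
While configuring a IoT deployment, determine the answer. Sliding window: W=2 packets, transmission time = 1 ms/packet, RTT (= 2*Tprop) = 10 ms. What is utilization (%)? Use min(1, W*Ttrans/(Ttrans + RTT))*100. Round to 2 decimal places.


Given: W = 2, Ttrans = 1 ms, RTT = 10 ms (= 2 * Tprop, Tprop = 5 ms)
Cycle time = Ttrans + RTT = 1 + 10 = 11 ms (first packet sent until its ACK returns)
W * Ttrans = 2 * 1 = 2 ms of sending per cycle
W * Ttrans / (Ttrans + RTT) = 2 / 11 = 0.181818
U = min(1, 0.181818) = 0.181818
U% = 18.18%

18.18


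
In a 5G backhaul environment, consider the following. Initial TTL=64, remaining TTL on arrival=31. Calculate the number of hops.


Given: initial TTL = 64, received TTL = 31
Hops = initial TTL - received TTL
Hops = 64 - 31 = 33

33


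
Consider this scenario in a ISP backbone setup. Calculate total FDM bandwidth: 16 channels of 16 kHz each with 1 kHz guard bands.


Given: 16 channels, 16 kHz each, guard = 1 kHz
Channel bandwidth = 16 * 16 = 256 kHz
Guard bands = 15 gaps * 1 kHz = 15 kHz
Total = 256 + 15 = 271 kHz

271


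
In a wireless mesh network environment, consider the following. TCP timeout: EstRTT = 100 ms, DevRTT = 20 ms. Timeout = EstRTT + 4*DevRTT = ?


Given: EstRTT = 100 ms, DevRTT = 20 ms
Timeout = EstRTT + 4 * DevRTT
4 * DevRTT = 4 * 20 = 80
Timeout = 100 + 80 = 180 ms

180


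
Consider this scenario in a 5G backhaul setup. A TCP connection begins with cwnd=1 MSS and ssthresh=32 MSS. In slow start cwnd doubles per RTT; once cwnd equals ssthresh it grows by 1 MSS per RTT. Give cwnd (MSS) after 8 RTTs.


RTT 0: cwnd = 1 MSS (initial)
RTT 1: cwnd = 2 MSS (slow start, doubled)
RTT 2: cwnd = 4 MSS (slow start, doubled)
RTT 3: cwnd = 8 MSS (slow start, doubled)
RTT 4: cwnd = 16 MSS (slow start, doubled)
RTT 5: cwnd = 32 MSS (slow start, doubled)
RTT 6: cwnd = 33 MSS (congestion avoidance, +1)
RTT 7: cwnd = 34 MSS (congestion avoidance, +1)
RTT 8: cwnd = 35 MSS (congestion avoidance, +1)

35


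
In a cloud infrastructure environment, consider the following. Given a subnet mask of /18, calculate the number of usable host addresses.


Given: subnet mask /18
Host bits = 32 - 18 = 14
Total addresses = 2^14 = 16384
Usable hosts = 16384 - 2 (network + broadcast) = 16382

16382


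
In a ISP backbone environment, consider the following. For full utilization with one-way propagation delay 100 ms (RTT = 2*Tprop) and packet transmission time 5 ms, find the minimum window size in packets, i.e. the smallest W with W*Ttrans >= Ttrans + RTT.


Given: Ttrans = 5 ms, RTT = 200 ms (= 2 * Tprop, Tprop = 100 ms)
Time until first ACK returns = Ttrans + RTT = 5 + 200 = 205 ms
Need W * Ttrans >= Ttrans + RTT  ->  W >= (Ttrans + RTT) / Ttrans
(Ttrans + RTT) / Ttrans = 205 / 5 = 41
W_min = ceil(41) = 41

41


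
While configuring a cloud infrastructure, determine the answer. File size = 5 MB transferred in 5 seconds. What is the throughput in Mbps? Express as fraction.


Given: file = 5 MB, time = 5 s
File in Mb = 5 * 8 = 40 Mb
Throughput = 40 / 5 Mbps
Throughput = 8 Mbps

8


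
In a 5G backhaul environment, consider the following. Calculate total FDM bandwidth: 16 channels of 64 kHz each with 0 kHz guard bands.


Given: 16 channels, 64 kHz each, guard = 0 kHz
Channel bandwidth = 16 * 64 = 1024 kHz
Guard bands = 15 gaps * 0 kHz = 0 kHz
Total = 1024 + 0 = 1024 kHz

1024


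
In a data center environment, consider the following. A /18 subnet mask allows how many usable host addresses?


Given: subnet mask /18
Host bits = 32 - 18 = 14
Total addresses = 2^14 = 16384
Usable hosts = 16384 - 2 (network + broadcast) = 16382

16382


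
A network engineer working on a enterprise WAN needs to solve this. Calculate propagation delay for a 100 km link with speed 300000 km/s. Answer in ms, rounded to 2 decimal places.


Given: distance = 100 km, speed = 300000 km/s
Delay = distance / speed = 100 / 300000 seconds
Delay in ms = 100 * 1000 / 300000
Delay = 0.3333 ms
Rounded to 2 dp = 0.33 ms

0.33


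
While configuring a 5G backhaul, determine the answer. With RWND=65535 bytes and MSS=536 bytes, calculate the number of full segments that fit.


Given: RWND = 65535 bytes, MSS = 536 bytes
Full segments = floor(RWND / MSS)
Full segments = floor(65535 / 536)
Full segments = floor(122.2668) = 122

122


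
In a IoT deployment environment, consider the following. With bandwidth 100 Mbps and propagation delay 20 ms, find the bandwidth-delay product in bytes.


Given: bandwidth = 100 Mbps, delay = 20 ms
BDP in bits = 100 * 10^6 * 20 / 1000
BDP in bits = 2000000
BDP in bytes = 2000000 / 8 = 250000

250000


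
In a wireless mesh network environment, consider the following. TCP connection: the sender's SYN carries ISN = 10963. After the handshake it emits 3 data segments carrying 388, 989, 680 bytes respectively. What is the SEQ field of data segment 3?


The SYN occupies sequence number ISN = 10963, so the first data byte is ISN + 1 = 10964.
SEQ of data segment i = (ISN + 1) + sum of payload sizes of segments 1..i-1.
Segment 1: SEQ = 10964, payload = 388 bytes
Segment 2: SEQ = 11352, payload = 989 bytes
Segment 3: SEQ = 12341, payload = 680 bytes
SEQ of segment 3 = 10964 + 388 + 989 = 12341

12341


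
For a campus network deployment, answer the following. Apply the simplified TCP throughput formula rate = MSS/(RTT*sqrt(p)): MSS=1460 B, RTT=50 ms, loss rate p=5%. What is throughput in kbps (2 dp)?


Given: MSS = 1460 bytes, RTT = 50 ms, loss = 5%
RTT in seconds = 50 / 1000 = 0.05
Loss rate = 5% = 0.05
sqrt(loss) = sqrt(0.05) = 0.223606797750
Throughput (bytes/s) = 1460 / (0.05 * 0.223606797750) = 130586.3699
Throughput (kbps) = 130586.3699 * 8 / 1000 = 1044.690959 -> 1044.69 kbps (2 dp)

1044.69


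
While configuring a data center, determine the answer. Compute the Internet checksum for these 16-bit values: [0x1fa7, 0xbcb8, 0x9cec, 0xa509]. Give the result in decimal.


Given words: [0x1fa7, 0xbcb8, 0x9cec, 0xa509]
Step 1: Sum all words
Raw sum = 8103 + 48312 + 40172 + 42249 = 138836
Step 2: Fold carry: (7764 + 2) = 7766
One's complement = ~7766 & 0xFFFF = 57769

57769


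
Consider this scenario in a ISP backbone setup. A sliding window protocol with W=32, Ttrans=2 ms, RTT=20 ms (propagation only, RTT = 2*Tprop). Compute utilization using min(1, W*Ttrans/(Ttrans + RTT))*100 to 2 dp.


Given: W = 32, Ttrans = 2 ms, RTT = 20 ms (= 2 * Tprop, Tprop = 10 ms)
Cycle time = Ttrans + RTT = 2 + 20 = 22 ms (first packet sent until its ACK returns)
W * Ttrans = 32 * 2 = 64 ms of sending per cycle
W * Ttrans / (Ttrans + RTT) = 64 / 22 = 2.909091
U = min(1, 2.909091) = 1.000000
U% = 100.00%

100.00


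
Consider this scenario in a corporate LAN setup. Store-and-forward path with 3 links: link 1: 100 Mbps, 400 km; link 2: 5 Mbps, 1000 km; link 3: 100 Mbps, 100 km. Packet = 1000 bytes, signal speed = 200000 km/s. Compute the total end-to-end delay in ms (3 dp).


Packet = 1000 bytes = 8000 bits. Store-and-forward: sum (t_trans + t_prop) per link.
Link 1: t_trans = 8000/(100*10^6) s = 0.0800 ms; t_prop = 400/200000 s = 2.0000 ms; subtotal = 2.0800 ms
Link 2: t_trans = 8000/(5*10^6) s = 1.6000 ms; t_prop = 1000/200000 s = 5.0000 ms; subtotal = 6.6000 ms
Link 3: t_trans = 8000/(100*10^6) s = 0.0800 ms; t_prop = 100/200000 s = 0.5000 ms; subtotal = 0.5800 ms
End-to-end = 2.0800 + 6.6000 + 0.5800 = 9.2600 ms -> 9.260 ms (3 dp)

9.260


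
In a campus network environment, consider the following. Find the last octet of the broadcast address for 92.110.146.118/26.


Given: IP = 92.110.146.118, prefix = /26
Host bits = 32 - 26 = 6
Network last octet = 118 AND mask = 64
Host part size = 2^6 - 1 = 63
Broadcast last octet = 64 OR 63 = 127

127


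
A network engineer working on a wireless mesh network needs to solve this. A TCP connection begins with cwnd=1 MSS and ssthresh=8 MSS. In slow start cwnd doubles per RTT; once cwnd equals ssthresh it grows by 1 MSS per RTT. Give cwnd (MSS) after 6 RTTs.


RTT 0: cwnd = 1 MSS (initial)
RTT 1: cwnd = 2 MSS (slow start, doubled)
RTT 2: cwnd = 4 MSS (slow start, doubled)
RTT 3: cwnd = 8 MSS (slow start, doubled)
RTT 4: cwnd = 9 MSS (congestion avoidance, +1)
RTT 5: cwnd = 10 MSS (congestion avoidance, +1)
RTT 6: cwnd = 11 MSS (congestion avoidance, +1)

11


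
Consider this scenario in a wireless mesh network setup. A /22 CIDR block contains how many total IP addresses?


Given: CIDR prefix /22
Host bits = 32 - 22 = 10
Total addresses = 2^10 = 1024

1024


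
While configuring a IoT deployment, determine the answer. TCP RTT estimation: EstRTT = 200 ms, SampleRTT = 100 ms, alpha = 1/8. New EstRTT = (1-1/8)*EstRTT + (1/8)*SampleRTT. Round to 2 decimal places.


Given: EstRTT = 200 ms, SampleRTT = 100 ms, alpha = 1/8
New EstRTT = (1 - alpha) * EstRTT + alpha * SampleRTT
(7/8) * 200 = 175
(1/8) * 100 = 12.5
New EstRTT = 175 + 12.5 = 187.5 ms -> 187.50 ms (2 dp)

187.50


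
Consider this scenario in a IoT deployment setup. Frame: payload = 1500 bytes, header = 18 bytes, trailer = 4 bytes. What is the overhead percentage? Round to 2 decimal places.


Given: payload = 1500 B, header = 18 B, trailer = 4 B
Overhead bytes = header + trailer = 18 + 4 = 22
Total frame = payload + overhead = 1500 + 22 = 1522
Overhead % = 22 / 1522 * 100 = 1.4455% -> 1.45% (2 dp)

1.45


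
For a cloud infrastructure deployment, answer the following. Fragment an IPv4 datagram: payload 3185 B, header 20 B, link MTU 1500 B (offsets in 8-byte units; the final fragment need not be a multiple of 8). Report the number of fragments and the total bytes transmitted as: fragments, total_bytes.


Max data per non-final fragment = floor((MTU - header)/8)*8 = floor((1500 - 20)/8)*8 = floor(1480/8)*8 = 1480 B
Final fragment needs no 8-byte alignment: it can carry up to MTU - header = 1480 B
Non-final fragments needed = ceil((payload - 1480) / 1480) = ceil(1705/1480) = ceil(1.1520) = 2
Number of fragments = 2 + 1 = 3
Fragment sizes (data): 2 * 1480 B + 225 B (last, 225 <= 1480 OK)
Total bytes sent = payload + n_frags * header = 3185 + 3*20 = 3185 + 60 = 3245 B

3, 3245


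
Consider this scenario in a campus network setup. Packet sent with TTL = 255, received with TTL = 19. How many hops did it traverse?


Given: initial TTL = 255, received TTL = 19
Hops = initial TTL - received TTL
Hops = 255 - 19 = 236

236


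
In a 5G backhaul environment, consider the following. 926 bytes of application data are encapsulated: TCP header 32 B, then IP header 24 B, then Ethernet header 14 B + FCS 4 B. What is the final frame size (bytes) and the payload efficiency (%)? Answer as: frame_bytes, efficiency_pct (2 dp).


TCP segment = 926 + 32 = 958 B
IP packet = 958 + 24 = 982 B
Ethernet frame = 982 + 14 + 4 = 1000 B
Efficiency = app / frame = 926 / 1000 = 0.926000 = 92.6000% -> 92.60% (2 dp)

1000, 92.60


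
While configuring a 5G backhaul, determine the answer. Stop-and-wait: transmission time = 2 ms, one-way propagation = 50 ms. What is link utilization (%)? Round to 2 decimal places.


Given: Ttrans = 2 ms, Tprop = 50 ms
RTT = 2 * Tprop = 2 * 50 = 100 ms
U = Ttrans / (Ttrans + RTT)
U = 2 / (2 + 100)
U = 2 / 102 = 0.019608
U% = 1.96%

1.96


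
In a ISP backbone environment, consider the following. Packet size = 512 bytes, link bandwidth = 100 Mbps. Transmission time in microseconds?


Given: packet = 512 bytes, bandwidth = 100 Mbps
Packet in bits = 512 * 8 = 4096 bits
Bandwidth = 100 * 10^6 = 100000000 bps
Time = 4096 / 100000000 seconds
Time in us = 4096 * 10^6 / 100000000 = 40.96

40.96


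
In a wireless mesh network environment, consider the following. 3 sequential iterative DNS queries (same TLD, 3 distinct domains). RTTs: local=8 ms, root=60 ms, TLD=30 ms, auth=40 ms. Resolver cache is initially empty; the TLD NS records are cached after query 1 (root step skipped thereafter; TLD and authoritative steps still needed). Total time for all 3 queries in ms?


Lookup 1 (cold cache): local + root + TLD + auth = 8 + 60 + 30 + 40 = 138 ms
Lookups 2..3 (TLD NS cached -> skip root; new domain -> still ask TLD and auth): local + TLD + auth = 8 + 30 + 40 = 78 ms each
Remaining 2 lookups: 2 * 78 = 156 ms
Total = 138 + 156 = 294 ms

294


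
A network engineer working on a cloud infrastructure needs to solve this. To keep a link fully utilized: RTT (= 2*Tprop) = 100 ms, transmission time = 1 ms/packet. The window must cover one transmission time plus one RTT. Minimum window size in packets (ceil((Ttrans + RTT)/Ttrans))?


Given: Ttrans = 1 ms, RTT = 100 ms (= 2 * Tprop, Tprop = 50 ms)
Time until first ACK returns = Ttrans + RTT = 1 + 100 = 101 ms
Need W * Ttrans >= Ttrans + RTT  ->  W >= (Ttrans + RTT) / Ttrans
(Ttrans + RTT) / Ttrans = 101 / 1 = 101
W_min = ceil(101) = 101

101


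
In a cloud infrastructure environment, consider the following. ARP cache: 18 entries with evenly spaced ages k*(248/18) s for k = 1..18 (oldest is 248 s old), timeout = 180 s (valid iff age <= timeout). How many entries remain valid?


Ages are k * 248/18 s for k = 1..18 (spacing = 13.7778 s).
Entry k is valid iff k * 248/18 <= 180 iff k <= 18 * 180 / 248 = 13.0645
n_valid = floor(13.0645) = 13
(n_stale = 18 - 13 = 5)

13


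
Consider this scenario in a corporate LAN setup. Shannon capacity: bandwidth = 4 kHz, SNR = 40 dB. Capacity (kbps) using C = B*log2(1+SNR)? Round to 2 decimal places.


Given: B = 4 kHz, SNR = 40 dB
SNR linear = 10^(40/10) = 10000
1 + SNR = 10001
log2(10001) = 13.2878566418
C = 4 * 1000 * 13.2878566418 = 53151.4266 bps
C = 53.151427 kbps -> 53.15 kbps (2 dp)

53.15


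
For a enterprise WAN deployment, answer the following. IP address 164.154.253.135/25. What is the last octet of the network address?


Given: IP = 164.154.253.135, prefix = /25
Subnet mask = 255.255.255.128
Last octet of IP: 135
Last octet of mask: 128
Network last octet = 135 AND 128 = 128

128


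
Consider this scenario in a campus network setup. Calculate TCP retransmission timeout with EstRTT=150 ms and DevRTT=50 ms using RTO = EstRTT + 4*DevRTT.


Given: EstRTT = 150 ms, DevRTT = 50 ms
Timeout = EstRTT + 4 * DevRTT
4 * DevRTT = 4 * 50 = 200
Timeout = 150 + 200 = 350 ms

350


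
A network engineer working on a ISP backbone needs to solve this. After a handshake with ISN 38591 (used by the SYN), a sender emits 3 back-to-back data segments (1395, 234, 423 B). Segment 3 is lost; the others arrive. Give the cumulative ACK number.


SYN uses sequence number 38591; first data byte = ISN + 1 = 38592.
Segment 1: SEQ = 38592, len = 1395 B, covers [38592, 39986]
Segment 2: SEQ = 39987, len = 234 B, covers [39987, 40220]
Segment 3: SEQ = 40221, len = 423 B, covers [40221, 40643] [LOST]
In-order data received: bytes [38592, 40220] (segments 1..2).
Segment 3 missing -> gap begins at byte 40221.
Cumulative ACK = next expected in-order byte = 38592 + 1395 + 234 = 40221

40221


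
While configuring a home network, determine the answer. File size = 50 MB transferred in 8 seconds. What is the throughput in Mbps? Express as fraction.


Given: file = 50 MB, time = 8 s
File in Mb = 50 * 8 = 400 Mb
Throughput = 400 / 8 Mbps
Throughput = 50 Mbps

50


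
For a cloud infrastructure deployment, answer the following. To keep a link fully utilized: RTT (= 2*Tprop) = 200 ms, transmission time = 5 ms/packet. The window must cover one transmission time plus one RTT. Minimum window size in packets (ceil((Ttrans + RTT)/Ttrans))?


Given: Ttrans = 5 ms, RTT = 200 ms (= 2 * Tprop, Tprop = 100 ms)
Time until first ACK returns = Ttrans + RTT = 5 + 200 = 205 ms
Need W * Ttrans >= Ttrans + RTT  ->  W >= (Ttrans + RTT) / Ttrans
(Ttrans + RTT) / Ttrans = 205 / 5 = 41
W_min = ceil(41) = 41

41


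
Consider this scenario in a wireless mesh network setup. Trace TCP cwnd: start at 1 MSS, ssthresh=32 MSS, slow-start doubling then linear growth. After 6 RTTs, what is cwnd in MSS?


RTT 0: cwnd = 1 MSS (initial)
RTT 1: cwnd = 2 MSS (slow start, doubled)
RTT 2: cwnd = 4 MSS (slow start, doubled)
RTT 3: cwnd = 8 MSS (slow start, doubled)
RTT 4: cwnd = 16 MSS (slow start, doubled)
RTT 5: cwnd = 32 MSS (slow start, doubled)
RTT 6: cwnd = 33 MSS (congestion avoidance, +1)

33


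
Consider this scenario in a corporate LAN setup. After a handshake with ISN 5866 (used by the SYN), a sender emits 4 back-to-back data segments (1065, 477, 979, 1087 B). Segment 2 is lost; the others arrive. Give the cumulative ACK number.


SYN uses sequence number 5866; first data byte = ISN + 1 = 5867.
Segment 1: SEQ = 5867, len = 1065 B, covers [5867, 6931]
Segment 2: SEQ = 6932, len = 477 B, covers [6932, 7408] [LOST]
Segment 3: SEQ = 7409, len = 979 B, covers [7409, 8387]
Segment 4: SEQ = 8388, len = 1087 B, covers [8388, 9474]
In-order data received: bytes [5867, 6931] (segments 1..1).
Segment 2 missing -> gap begins at byte 6932; later segments buffered out of order.
Cumulative ACK = next expected in-order byte = 5867 + 1065 = 6932

6932


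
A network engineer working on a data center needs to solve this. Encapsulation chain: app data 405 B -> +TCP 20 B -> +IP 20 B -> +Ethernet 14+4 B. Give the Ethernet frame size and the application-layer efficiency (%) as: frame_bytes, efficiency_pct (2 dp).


TCP segment = 405 + 20 = 425 B
IP packet = 425 + 20 = 445 B
Ethernet frame = 445 + 14 + 4 = 463 B
Efficiency = app / frame = 405 / 463 = 0.874730 = 87.4730% -> 87.47% (2 dp)

463, 87.47


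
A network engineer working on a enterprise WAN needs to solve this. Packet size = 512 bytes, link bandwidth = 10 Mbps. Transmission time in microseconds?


Given: packet = 512 bytes, bandwidth = 10 Mbps
Packet in bits = 512 * 8 = 4096 bits
Bandwidth = 10 * 10^6 = 10000000 bps
Time = 4096 / 10000000 seconds
Time in us = 4096 * 10^6 / 10000000 = 409.6

409.6


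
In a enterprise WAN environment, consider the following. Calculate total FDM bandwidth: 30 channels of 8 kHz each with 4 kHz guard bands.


Given: 30 channels, 8 kHz each, guard = 4 kHz
Channel bandwidth = 30 * 8 = 240 kHz
Guard bands = 29 gaps * 4 kHz = 116 kHz
Total = 240 + 116 = 356 kHz

356


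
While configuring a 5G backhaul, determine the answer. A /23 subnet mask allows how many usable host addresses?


Given: subnet mask /23
Host bits = 32 - 23 = 9
Total addresses = 2^9 = 512
Usable hosts = 512 - 2 (network + broadcast) = 510

510


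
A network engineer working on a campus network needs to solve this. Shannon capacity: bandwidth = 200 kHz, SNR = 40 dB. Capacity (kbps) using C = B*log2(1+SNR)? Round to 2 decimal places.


Given: B = 200 kHz, SNR = 40 dB
SNR linear = 10^(40/10) = 10000
1 + SNR = 10001
log2(10001) = 13.2878566418
C = 200 * 1000 * 13.2878566418 = 2657571.3284 bps
C = 2657.571328 kbps -> 2657.57 kbps (2 dp)

2657.57


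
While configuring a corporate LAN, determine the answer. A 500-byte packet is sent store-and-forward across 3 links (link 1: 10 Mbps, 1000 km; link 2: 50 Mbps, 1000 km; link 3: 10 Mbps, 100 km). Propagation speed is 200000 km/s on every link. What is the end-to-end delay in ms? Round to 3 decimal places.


Packet = 500 bytes = 4000 bits. Store-and-forward: sum (t_trans + t_prop) per link.
Link 1: t_trans = 4000/(10*10^6) s = 0.4000 ms; t_prop = 1000/200000 s = 5.0000 ms; subtotal = 5.4000 ms
Link 2: t_trans = 4000/(50*10^6) s = 0.0800 ms; t_prop = 1000/200000 s = 5.0000 ms; subtotal = 5.0800 ms
Link 3: t_trans = 4000/(10*10^6) s = 0.4000 ms; t_prop = 100/200000 s = 0.5000 ms; subtotal = 0.9000 ms
End-to-end = 5.4000 + 5.0800 + 0.9000 = 11.3800 ms -> 11.380 ms (3 dp)

11.380


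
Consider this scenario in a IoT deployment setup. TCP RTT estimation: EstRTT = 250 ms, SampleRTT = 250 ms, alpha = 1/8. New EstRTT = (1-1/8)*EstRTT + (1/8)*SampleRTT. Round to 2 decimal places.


Given: EstRTT = 250 ms, SampleRTT = 250 ms, alpha = 1/8
New EstRTT = (1 - alpha) * EstRTT + alpha * SampleRTT
(7/8) * 250 = 218.75
(1/8) * 250 = 31.25
New EstRTT = 218.75 + 31.25 = 250 ms -> 250.00 ms (2 dp)

250.00


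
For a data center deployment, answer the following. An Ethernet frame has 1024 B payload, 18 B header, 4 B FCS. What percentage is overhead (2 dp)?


Given: payload = 1024 B, header = 18 B, trailer = 4 B
Overhead bytes = header + trailer = 18 + 4 = 22
Total frame = payload + overhead = 1024 + 22 = 1046
Overhead % = 22 / 1046 * 100 = 2.1033% -> 2.10% (2 dp)

2.10


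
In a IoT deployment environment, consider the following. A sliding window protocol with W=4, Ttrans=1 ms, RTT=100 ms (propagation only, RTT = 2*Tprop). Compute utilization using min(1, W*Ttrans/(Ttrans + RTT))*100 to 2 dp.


Given: W = 4, Ttrans = 1 ms, RTT = 100 ms (= 2 * Tprop, Tprop = 50 ms)
Cycle time = Ttrans + RTT = 1 + 100 = 101 ms (first packet sent until its ACK returns)
W * Ttrans = 4 * 1 = 4 ms of sending per cycle
W * Ttrans / (Ttrans + RTT) = 4 / 101 = 0.039604
U = min(1, 0.039604) = 0.039604
U% = 3.96%

3.96


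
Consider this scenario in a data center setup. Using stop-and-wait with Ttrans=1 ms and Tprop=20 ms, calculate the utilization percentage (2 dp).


Given: Ttrans = 1 ms, Tprop = 20 ms
RTT = 2 * Tprop = 2 * 20 = 40 ms
U = Ttrans / (Ttrans + RTT)
U = 1 / (1 + 40)
U = 1 / 41 = 0.02439
U% = 2.44%

2.44


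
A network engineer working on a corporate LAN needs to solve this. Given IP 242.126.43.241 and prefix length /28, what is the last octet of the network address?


Given: IP = 242.126.43.241, prefix = /28
Subnet mask = 255.255.255.240
Last octet of IP: 241
Last octet of mask: 240
Network last octet = 241 AND 240 = 240

240


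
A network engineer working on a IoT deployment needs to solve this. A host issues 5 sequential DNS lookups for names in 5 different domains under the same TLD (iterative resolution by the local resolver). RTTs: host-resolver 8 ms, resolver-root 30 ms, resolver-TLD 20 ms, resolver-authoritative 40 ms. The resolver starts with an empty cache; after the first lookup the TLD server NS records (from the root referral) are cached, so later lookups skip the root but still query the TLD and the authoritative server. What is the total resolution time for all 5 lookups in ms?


Lookup 1 (cold cache): local + root + TLD + auth = 8 + 30 + 20 + 40 = 98 ms
Lookups 2..5 (TLD NS cached -> skip root; new domain -> still ask TLD and auth): local + TLD + auth = 8 + 20 + 40 = 68 ms each
Remaining 4 lookups: 4 * 68 = 272 ms
Total = 98 + 272 = 370 ms

370
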